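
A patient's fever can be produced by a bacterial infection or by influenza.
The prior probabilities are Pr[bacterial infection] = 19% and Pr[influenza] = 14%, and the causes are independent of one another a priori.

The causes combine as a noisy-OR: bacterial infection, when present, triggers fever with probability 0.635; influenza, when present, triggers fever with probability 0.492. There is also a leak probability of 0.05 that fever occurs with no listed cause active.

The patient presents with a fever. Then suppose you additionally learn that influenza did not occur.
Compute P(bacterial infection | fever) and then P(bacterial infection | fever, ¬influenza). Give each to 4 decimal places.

Under noisy-OR, P(fever | causes) = 1 − (1−0.05)·∏(1−qᵢ) over the active causes.
By total probability over the 4 (bacterial infection, influenza) configurations:
  P(fever) = 0.05*0.81*0.86 + 0.5174*0.81*0.14 + 0.65325*0.19*0.86 + 0.823851*0.19*0.14
        = 0.034830 + 0.058673 + 0.106741 + 0.021914 = 0.222158
Keeping only the bacterial infection-present terms gives 0.128655, so
  P(bacterial infection | fever) = 0.128655 / 0.222158 ≈ 0.5791

Now condition on the additional information:
Weight on bacterial infection=true, given the evidence: 0.65325×0.19 = 0.124118
Denominator P(fever | ¬influenza): 0.05×0.81 + 0.65325×0.19 = 0.164618
Posterior = 0.124118 / 0.164618 ≈ 0.7540

P(bacterial infection | fever) ≈ 0.5791; P(bacterial infection | fever, ¬influenza) ≈ 0.7540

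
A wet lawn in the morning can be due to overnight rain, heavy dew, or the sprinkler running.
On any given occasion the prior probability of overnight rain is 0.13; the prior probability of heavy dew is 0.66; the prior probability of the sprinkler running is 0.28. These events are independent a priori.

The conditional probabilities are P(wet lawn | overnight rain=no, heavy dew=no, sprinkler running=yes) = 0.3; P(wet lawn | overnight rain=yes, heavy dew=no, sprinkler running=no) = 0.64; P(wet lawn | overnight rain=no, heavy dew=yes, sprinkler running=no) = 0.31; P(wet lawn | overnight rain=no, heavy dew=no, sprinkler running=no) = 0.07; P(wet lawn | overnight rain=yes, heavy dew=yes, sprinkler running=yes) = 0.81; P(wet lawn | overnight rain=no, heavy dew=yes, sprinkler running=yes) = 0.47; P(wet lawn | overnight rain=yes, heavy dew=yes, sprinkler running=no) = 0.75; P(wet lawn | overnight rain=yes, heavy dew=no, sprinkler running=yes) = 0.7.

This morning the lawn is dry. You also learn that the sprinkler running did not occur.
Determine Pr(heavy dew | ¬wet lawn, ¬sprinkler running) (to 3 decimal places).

Pr(heavy dew | ¬wet lawn, ¬sprinkler running) ≈ 0.589

P(¬wet lawn | ¬sprinkler running) = 0.93×0.87×0.34 + 0.69×0.87×0.66 + 0.36×0.13×0.34 + 0.25×0.13×0.66 = 0.275094 + 0.396198 + 0.015912 + 0.021450 = 0.708654
Of this, 0.417648 comes from 0.396198 + 0.021450 (the heavy dew=true cases).
P(heavy dew | ¬wet lawn, ¬sprinkler running) = 0.417648 / 0.708654 ≈ 0.589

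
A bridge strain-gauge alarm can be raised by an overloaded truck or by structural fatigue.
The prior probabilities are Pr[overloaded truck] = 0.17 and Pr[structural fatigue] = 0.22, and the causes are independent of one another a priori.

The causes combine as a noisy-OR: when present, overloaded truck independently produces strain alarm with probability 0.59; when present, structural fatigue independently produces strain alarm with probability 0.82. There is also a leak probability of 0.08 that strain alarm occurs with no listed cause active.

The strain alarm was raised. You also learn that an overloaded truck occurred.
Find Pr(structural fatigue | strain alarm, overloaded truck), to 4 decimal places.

Under noisy-OR, P(strain alarm | causes) = 1 − (1−0.08)·∏(1−qᵢ) over the active causes.
P(strain alarm | overloaded truck) = 0.6228*0.78 + 0.932104*0.22 = 0.485784 + 0.205063 = 0.690847
Restricting to configurations with structural fatigue present: 0.932104*0.22 = 0.205063.
Hence the posterior is 0.205063/0.690847 ≈ 0.2968.

Pr(structural fatigue | strain alarm, overloaded truck) ≈ 0.2968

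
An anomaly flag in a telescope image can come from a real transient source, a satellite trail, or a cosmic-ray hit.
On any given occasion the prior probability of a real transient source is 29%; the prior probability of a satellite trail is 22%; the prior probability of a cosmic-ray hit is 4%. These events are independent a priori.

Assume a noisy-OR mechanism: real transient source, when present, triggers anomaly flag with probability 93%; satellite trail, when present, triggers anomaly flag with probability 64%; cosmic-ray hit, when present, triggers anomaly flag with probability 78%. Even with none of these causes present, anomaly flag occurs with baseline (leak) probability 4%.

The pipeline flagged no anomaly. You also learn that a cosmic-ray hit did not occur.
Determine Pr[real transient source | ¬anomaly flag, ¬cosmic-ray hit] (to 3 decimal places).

Under noisy-OR, P(anomaly flag | causes) = 1 − (1−0.04)·∏(1−qᵢ) over the active causes.
P(¬anomaly flag | ¬cosmic-ray hit) = 0.96·0.71·0.78 + 0.3456·0.71·0.22 + 0.0672·0.29·0.78 + 0.024192·0.29·0.22 = 0.531648 + 0.053983 + 0.015201 + 0.001543 = 0.602375
Of this, 0.016744 comes from 0.015201 + 0.001543 (the real transient source=true cases).
P(real transient source | ¬anomaly flag, ¬cosmic-ray hit) = 0.016744 / 0.602375 ≈ 0.028

Pr[real transient source | ¬anomaly flag, ¬cosmic-ray hit] ≈ 0.028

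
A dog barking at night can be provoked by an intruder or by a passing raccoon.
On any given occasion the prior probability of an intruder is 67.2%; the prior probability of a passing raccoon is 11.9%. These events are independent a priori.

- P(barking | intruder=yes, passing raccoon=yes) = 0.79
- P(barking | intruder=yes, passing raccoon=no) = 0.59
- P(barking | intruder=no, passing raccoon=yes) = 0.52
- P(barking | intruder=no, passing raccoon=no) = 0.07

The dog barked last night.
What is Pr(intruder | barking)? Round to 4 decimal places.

P(barking) = 0.07*0.328*0.881 + 0.52*0.328*0.119 + 0.59*0.672*0.881 + 0.79*0.672*0.119 = 0.020228 + 0.020297 + 0.349299 + 0.063175 = 0.452999
The intruder-present share is 0.349299 + 0.063175 = 0.412474.
P(intruder | barking) = 0.412474 / 0.452999 ≈ 0.9105

Pr(intruder | barking) ≈ 0.9105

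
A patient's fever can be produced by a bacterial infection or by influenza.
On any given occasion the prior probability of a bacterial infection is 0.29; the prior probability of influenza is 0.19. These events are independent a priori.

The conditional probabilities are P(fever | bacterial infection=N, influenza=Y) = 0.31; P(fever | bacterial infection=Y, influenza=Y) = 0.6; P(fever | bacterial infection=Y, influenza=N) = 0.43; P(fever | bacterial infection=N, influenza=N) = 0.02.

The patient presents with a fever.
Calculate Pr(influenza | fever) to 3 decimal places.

Enumerate the 4 (bacterial infection, influenza) configurations and weight by the priors:
  P(fever) = 0.02×0.71×0.81 + 0.31×0.71×0.19 + 0.43×0.29×0.81 + 0.6×0.29×0.19
        = 0.011502 + 0.041819 + 0.101007 + 0.033060 = 0.187388
The terms with influenza present sum to 0.074879, so
  P(influenza | fever) = 0.074879 / 0.187388 ≈ 0.400

Pr(influenza | fever) ≈ 0.400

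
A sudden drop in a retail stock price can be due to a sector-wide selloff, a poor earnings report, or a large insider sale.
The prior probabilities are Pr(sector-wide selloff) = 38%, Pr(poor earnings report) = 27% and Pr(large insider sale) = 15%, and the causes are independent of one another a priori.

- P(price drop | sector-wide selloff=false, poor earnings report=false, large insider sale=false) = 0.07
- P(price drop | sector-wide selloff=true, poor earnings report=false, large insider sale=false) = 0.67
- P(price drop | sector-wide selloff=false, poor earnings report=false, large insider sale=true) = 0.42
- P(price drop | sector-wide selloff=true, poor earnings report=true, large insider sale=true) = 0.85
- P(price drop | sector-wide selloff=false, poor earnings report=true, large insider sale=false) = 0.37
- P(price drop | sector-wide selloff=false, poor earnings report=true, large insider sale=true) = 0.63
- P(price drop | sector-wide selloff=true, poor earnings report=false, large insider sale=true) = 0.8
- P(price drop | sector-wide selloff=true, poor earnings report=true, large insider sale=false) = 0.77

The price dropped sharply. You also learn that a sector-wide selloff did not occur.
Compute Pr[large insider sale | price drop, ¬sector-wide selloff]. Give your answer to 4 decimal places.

Enumerate the 4 (poor earnings report, large insider sale) configurations and weight by the priors:
  P(price drop | ¬sector-wide selloff) = 0.07·0.73·0.85 + 0.42·0.73·0.15 + 0.37·0.27·0.85 + 0.63·0.27·0.15
        = 0.043435 + 0.045990 + 0.084915 + 0.025515 = 0.199855
Keeping only the large insider sale-present terms gives 0.071505, so
  P(large insider sale | price drop, ¬sector-wide selloff) = 0.071505 / 0.199855 ≈ 0.3578

Pr[large insider sale | price drop, ¬sector-wide selloff] ≈ 0.3578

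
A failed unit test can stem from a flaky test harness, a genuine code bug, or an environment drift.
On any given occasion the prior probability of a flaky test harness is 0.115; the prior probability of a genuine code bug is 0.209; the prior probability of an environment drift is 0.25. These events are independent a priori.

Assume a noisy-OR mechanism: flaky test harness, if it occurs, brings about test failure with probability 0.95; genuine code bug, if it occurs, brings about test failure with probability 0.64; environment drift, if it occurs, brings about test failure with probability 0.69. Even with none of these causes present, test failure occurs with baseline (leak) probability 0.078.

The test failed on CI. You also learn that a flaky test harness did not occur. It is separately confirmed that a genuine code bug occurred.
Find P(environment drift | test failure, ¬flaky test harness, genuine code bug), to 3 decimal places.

P(environment drift | test failure, ¬flaky test harness, genuine code bug) ≈ 0.309

Under noisy-OR, P(test failure | causes) = 1 − (1−0.078)·∏(1−qᵢ) over the active causes.
P(test failure | ¬flaky test harness, genuine code bug) = 0.66808·0.75 + 0.897105·0.25 = 0.501060 + 0.224276 = 0.725336
Of this, 0.224276 comes from 0.897105·0.25 (the environment drift=true cases).
Hence the posterior is 0.224276/0.725336 ≈ 0.309.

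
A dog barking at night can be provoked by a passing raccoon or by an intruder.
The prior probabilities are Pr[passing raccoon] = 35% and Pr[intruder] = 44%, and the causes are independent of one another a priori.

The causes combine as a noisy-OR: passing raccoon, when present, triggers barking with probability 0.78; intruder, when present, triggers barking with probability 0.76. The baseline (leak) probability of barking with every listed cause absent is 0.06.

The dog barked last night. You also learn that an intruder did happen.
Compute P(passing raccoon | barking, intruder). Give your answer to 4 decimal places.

Under noisy-OR, P(barking | causes) = 1 − (1−0.06)·∏(1−qᵢ) over the active causes.
Numerator (weight on configurations with passing raccoon): 0.950368*0.35 = 0.332629
Denominator P(barking | intruder): 0.7744*0.65 + 0.950368*0.35 = 0.835989
Posterior = 0.332629 / 0.835989 ≈ 0.3979

P(passing raccoon | barking, intruder) ≈ 0.3979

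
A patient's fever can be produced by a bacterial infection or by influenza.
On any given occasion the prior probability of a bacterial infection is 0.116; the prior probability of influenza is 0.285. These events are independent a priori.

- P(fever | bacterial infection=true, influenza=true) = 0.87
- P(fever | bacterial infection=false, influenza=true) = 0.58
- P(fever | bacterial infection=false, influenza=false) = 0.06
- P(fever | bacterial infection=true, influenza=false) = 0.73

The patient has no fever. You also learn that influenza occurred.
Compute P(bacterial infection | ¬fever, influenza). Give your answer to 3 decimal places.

P(¬fever | influenza) = 0.42*0.884 + 0.13*0.116 = 0.371280 + 0.015080 = 0.386360
The bacterial infection-present share is 0.13*0.116 = 0.015080.
Hence the posterior is 0.015080/0.386360 ≈ 0.039.

P(bacterial infection | ¬fever, influenza) ≈ 0.039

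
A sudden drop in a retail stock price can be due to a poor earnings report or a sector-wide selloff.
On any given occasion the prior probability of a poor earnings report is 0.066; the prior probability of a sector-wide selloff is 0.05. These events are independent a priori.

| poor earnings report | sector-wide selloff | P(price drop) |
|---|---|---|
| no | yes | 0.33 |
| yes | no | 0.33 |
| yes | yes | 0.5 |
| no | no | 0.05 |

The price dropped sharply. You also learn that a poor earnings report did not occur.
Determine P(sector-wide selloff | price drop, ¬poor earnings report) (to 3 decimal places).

Sum P(price drop|·) weighted by the priors over both values of sector-wide selloff:
  P(price drop | ¬poor earnings report) = 0.05·0.95 + 0.33·0.05
        = 0.047500 + 0.016500 = 0.064000
The terms with sector-wide selloff present sum to 0.016500, so
  P(sector-wide selloff | price drop, ¬poor earnings report) = 0.016500 / 0.064000 ≈ 0.258

P(sector-wide selloff | price drop, ¬poor earnings report) ≈ 0.258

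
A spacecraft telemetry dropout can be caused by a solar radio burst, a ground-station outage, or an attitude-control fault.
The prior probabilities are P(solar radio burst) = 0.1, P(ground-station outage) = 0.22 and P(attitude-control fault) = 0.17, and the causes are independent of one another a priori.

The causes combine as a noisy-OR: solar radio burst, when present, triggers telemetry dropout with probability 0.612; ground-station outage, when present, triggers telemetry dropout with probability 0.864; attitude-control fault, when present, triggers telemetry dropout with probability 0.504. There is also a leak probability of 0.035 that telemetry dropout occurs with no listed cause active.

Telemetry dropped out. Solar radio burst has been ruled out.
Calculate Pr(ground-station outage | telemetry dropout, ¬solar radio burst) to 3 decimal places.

Pr(ground-station outage | telemetry dropout, ¬solar radio burst) ≈ 0.678

Under noisy-OR, P(telemetry dropout | causes) = 1 − (1−0.035)·∏(1−qᵢ) over the active causes.
For the numerator, keep only ground-station outage=true terms: 0.158636 + 0.034965 = 0.193601
Normalizer over all consistent configurations: 0.035·0.78·0.83 + 0.52136·0.78·0.17 + 0.86876·0.22·0.83 + 0.934905·0.22·0.17 = 0.285392
P(ground-station outage | telemetry dropout, ¬solar radio burst) = 0.193601/0.285392 ≈ 0.678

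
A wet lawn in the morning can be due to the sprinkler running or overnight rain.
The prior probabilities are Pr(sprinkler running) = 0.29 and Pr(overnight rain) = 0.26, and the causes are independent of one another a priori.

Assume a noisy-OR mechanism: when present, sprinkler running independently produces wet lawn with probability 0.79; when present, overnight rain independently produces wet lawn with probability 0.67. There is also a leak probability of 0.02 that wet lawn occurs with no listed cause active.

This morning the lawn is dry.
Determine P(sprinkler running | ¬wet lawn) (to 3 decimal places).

Under noisy-OR, P(wet lawn | causes) = 1 − (1−0.02)·∏(1−qᵢ) over the active causes.
Enumerate the 4 (sprinkler running, overnight rain) configurations and weight by the priors:
  P(¬wet lawn) = 0.98×0.71×0.74 + 0.3234×0.71×0.26 + 0.2058×0.29×0.74 + 0.067914×0.29×0.26
        = 0.514892 + 0.059700 + 0.044165 + 0.005121 = 0.623878
The terms with sprinkler running present sum to 0.049286, so
  P(sprinkler running | ¬wet lawn) = 0.049286 / 0.623878 ≈ 0.079

P(sprinkler running | ¬wet lawn) ≈ 0.079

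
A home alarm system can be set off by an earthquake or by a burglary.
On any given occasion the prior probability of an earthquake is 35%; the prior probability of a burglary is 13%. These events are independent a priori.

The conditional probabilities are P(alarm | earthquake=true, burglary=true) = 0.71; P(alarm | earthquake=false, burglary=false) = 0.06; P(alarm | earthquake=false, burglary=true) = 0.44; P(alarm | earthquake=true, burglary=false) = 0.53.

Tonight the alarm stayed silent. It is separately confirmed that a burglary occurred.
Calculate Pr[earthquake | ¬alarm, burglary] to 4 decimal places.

P(¬alarm | burglary) = 0.56·0.65 + 0.29·0.35 = 0.364000 + 0.101500 = 0.465500
The earthquake-present share is 0.29·0.35 = 0.101500.
Hence the posterior is 0.101500/0.465500 ≈ 0.2180.

Pr[earthquake | ¬alarm, burglary] ≈ 0.2180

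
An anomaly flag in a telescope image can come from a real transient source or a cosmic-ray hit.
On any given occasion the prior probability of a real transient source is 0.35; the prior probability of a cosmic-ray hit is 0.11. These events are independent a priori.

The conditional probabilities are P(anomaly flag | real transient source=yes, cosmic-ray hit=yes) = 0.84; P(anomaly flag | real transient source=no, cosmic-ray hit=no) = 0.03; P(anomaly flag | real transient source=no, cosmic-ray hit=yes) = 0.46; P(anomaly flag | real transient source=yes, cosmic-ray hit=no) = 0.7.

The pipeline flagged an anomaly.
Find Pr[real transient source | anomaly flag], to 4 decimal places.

Pr[real transient source | anomaly flag] ≈ 0.8329

P(anomaly flag) = 0.03·0.65·0.89 + 0.46·0.65·0.11 + 0.7·0.35·0.89 + 0.84·0.35·0.11 = 0.017355 + 0.032890 + 0.218050 + 0.032340 = 0.300635
Of this, 0.250390 comes from 0.218050 + 0.032340 (the real transient source=true cases).
Hence the posterior is 0.250390/0.300635 ≈ 0.8329.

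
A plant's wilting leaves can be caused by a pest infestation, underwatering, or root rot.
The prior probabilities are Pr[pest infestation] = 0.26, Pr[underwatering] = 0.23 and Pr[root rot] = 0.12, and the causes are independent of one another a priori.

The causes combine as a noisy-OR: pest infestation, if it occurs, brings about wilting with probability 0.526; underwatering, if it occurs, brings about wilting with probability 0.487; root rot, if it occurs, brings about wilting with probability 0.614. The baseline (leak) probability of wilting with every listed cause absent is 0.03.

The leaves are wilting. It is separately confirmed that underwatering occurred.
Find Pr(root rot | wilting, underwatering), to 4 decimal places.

Under noisy-OR, P(wilting | causes) = 1 − (1−0.03)·∏(1−qᵢ) over the active causes.
P(wilting | underwatering) = 0.50239*0.74*0.88 + 0.807923*0.74*0.12 + 0.764133*0.26*0.88 + 0.908955*0.26*0.12 = 0.327156 + 0.071744 + 0.174834 + 0.028359 = 0.602093
Restricting to configurations with root rot present: 0.071744 + 0.028359 = 0.100103.
P(root rot | wilting, underwatering) = 0.100103 / 0.602093 ≈ 0.1663

Pr(root rot | wilting, underwatering) ≈ 0.1663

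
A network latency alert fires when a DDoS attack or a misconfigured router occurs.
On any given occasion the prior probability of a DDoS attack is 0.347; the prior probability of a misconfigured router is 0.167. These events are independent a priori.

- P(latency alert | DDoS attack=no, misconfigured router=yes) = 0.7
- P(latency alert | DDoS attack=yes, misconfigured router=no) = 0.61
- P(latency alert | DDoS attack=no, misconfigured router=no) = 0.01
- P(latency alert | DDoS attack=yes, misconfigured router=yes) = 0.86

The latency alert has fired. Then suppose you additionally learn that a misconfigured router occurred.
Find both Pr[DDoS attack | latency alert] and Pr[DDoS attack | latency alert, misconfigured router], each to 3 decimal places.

Enumerate the 4 (DDoS attack, misconfigured router) configurations and weight by the priors:
  P(latency alert) = 0.01*0.653*0.833 + 0.7*0.653*0.167 + 0.61*0.347*0.833 + 0.86*0.347*0.167
        = 0.005439 + 0.076336 + 0.176321 + 0.049836 = 0.307932
The terms with DDoS attack present sum to 0.226157, so
  P(DDoS attack | latency alert) = 0.226157 / 0.307932 ≈ 0.734

Now condition on the additional information:
By total probability over both values of DDoS attack:
  P(latency alert | misconfigured router) = 0.7*0.653 + 0.86*0.347
        = 0.457100 + 0.298420 = 0.755520
Configurations with DDoS attack contribute 0.298420, so
  P(DDoS attack | latency alert, misconfigured router) = 0.298420 / 0.755520 ≈ 0.395

Pr[DDoS attack | latency alert] ≈ 0.734; Pr[DDoS attack | latency alert, misconfigured router] ≈ 0.395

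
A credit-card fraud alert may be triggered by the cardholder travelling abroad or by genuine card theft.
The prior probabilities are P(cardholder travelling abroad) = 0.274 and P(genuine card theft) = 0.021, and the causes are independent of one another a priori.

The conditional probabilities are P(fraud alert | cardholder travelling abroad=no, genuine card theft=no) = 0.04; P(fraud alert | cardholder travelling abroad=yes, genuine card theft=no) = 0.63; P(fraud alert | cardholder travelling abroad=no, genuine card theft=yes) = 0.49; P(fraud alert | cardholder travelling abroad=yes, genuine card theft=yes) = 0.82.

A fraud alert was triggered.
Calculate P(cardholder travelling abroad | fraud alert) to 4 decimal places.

For the numerator, keep only cardholder travelling abroad=true terms: 0.168995 + 0.004718 = 0.173713
Denominator P(fraud alert): 0.04·0.726·0.979 + 0.49·0.726·0.021 + 0.63·0.274·0.979 + 0.82·0.274·0.021 = 0.209614
Posterior = 0.173713 / 0.209614 ≈ 0.8287

P(cardholder travelling abroad | fraud alert) ≈ 0.8287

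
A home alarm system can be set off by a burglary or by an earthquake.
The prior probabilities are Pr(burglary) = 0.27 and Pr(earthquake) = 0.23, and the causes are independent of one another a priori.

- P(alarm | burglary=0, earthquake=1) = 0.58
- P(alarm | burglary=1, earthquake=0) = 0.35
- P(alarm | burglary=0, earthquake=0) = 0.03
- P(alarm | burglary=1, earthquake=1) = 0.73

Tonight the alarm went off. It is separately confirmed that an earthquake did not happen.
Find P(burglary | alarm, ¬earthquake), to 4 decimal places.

For the numerator, keep only burglary=true terms: 0.35·0.27 = 0.094500
The normalizing constant is 0.03·0.73 + 0.35·0.27 = 0.116400
P(burglary | alarm, ¬earthquake) = 0.094500/0.116400 ≈ 0.8119

P(burglary | alarm, ¬earthquake) ≈ 0.8119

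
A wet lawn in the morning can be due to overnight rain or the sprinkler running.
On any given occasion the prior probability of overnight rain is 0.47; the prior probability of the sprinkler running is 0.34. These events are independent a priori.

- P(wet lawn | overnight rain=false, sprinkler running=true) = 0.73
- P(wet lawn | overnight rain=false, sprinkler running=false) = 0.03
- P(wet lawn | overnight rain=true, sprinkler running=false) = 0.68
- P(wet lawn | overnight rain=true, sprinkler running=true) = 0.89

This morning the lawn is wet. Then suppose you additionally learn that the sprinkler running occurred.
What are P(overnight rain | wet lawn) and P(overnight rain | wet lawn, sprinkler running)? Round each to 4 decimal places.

P(overnight rain | wet lawn) ≈ 0.7132; P(overnight rain | wet lawn, sprinkler running) ≈ 0.5195

Enumerate the 4 (overnight rain, sprinkler running) configurations and weight by the priors:
  P(wet lawn) = 0.03·0.53·0.66 + 0.73·0.53·0.34 + 0.68·0.47·0.66 + 0.89·0.47·0.34
        = 0.010494 + 0.131546 + 0.210936 + 0.142222 = 0.495198
Configurations with overnight rain contribute 0.353158, so
  P(overnight rain | wet lawn) = 0.353158 / 0.495198 ≈ 0.7132

With the extra evidence:
Enumerate both values of overnight rain and weight by the priors:
  P(wet lawn | sprinkler running) = 0.73*0.53 + 0.89*0.47
        = 0.386900 + 0.418300 = 0.805200
Configurations with overnight rain contribute 0.418300, so
  P(overnight rain | wet lawn, sprinkler running) = 0.418300 / 0.805200 ≈ 0.5195
Conditioning on sprinkler running lowers the posterior on overnight rain: the classic explaining-away effect in a common-effect structure.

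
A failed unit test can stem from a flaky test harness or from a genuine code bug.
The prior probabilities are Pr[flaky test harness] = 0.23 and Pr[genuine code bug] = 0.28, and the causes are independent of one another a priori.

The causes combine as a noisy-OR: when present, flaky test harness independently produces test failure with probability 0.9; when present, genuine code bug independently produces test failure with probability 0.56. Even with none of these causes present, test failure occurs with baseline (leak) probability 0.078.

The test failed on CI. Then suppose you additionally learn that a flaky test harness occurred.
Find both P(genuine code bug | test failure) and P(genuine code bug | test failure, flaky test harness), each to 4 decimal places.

Under noisy-OR, P(test failure | causes) = 1 − (1−0.078)·∏(1−qᵢ) over the active causes.
P(test failure) = 0.078*0.77*0.72 + 0.59432*0.77*0.28 + 0.9078*0.23*0.72 + 0.959432*0.23*0.28 = 0.043243 + 0.128135 + 0.150332 + 0.061787 = 0.383497
Restricting to configurations with genuine code bug present: 0.128135 + 0.061787 = 0.189922.
Hence the posterior is 0.189922/0.383497 ≈ 0.4952.

Now condition on the additional information:
Numerator (weight on configurations with genuine code bug): 0.959432·0.28 = 0.268641
Denominator P(test failure | flaky test harness): 0.9078·0.72 + 0.959432·0.28 = 0.922257
Posterior = 0.268641 / 0.922257 ≈ 0.2913
Conditioning on flaky test harness lowers the posterior on genuine code bug: the classic explaining-away effect in a common-effect structure.

P(genuine code bug | test failure) ≈ 0.4952; P(genuine code bug | test failure, flaky test harness) ≈ 0.2913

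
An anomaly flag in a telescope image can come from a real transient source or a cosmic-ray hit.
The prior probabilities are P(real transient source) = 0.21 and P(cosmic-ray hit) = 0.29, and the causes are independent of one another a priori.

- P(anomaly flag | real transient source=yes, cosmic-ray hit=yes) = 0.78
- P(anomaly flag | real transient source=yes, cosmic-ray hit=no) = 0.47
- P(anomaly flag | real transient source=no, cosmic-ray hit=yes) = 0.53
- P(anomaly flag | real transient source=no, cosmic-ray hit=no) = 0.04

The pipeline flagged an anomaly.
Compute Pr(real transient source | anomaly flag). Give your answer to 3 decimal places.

Pr(real transient source | anomaly flag) ≈ 0.450

Sum P(anomaly flag|·) weighted by the priors over the 4 (real transient source, cosmic-ray hit) configurations:
  P(anomaly flag) = 0.04*0.79*0.71 + 0.53*0.79*0.29 + 0.47*0.21*0.71 + 0.78*0.21*0.29
        = 0.022436 + 0.121423 + 0.070077 + 0.047502 = 0.261438
Keeping only the real transient source-present terms gives 0.117579, so
  P(real transient source | anomaly flag) = 0.117579 / 0.261438 ≈ 0.450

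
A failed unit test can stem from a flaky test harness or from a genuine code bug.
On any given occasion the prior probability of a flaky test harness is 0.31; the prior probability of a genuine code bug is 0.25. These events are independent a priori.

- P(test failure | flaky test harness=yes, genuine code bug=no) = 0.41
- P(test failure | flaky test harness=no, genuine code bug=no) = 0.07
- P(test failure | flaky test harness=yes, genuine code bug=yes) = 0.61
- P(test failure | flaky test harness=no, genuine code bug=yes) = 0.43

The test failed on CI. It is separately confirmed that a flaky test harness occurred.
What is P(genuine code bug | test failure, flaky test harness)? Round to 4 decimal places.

Numerator (weight on configurations with genuine code bug): 0.61×0.25 = 0.152500
Denominator P(test failure | flaky test harness): 0.41×0.75 + 0.61×0.25 = 0.460000
Posterior = 0.152500 / 0.460000 ≈ 0.3315

P(genuine code bug | test failure, flaky test harness) ≈ 0.3315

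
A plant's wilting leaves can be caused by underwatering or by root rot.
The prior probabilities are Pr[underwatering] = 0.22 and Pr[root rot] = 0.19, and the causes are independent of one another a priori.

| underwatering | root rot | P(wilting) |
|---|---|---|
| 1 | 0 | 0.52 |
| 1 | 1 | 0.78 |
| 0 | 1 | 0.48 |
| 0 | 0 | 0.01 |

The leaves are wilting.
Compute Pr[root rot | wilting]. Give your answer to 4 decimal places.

Pr[root rot | wilting] ≈ 0.5117

Enumerate the 4 (underwatering, root rot) configurations and weight by the priors:
  P(wilting) = 0.01·0.78·0.81 + 0.48·0.78·0.19 + 0.52·0.22·0.81 + 0.78·0.22·0.19
        = 0.006318 + 0.071136 + 0.092664 + 0.032604 = 0.202722
The terms with root rot present sum to 0.103740, so
  P(root rot | wilting) = 0.103740 / 0.202722 ≈ 0.5117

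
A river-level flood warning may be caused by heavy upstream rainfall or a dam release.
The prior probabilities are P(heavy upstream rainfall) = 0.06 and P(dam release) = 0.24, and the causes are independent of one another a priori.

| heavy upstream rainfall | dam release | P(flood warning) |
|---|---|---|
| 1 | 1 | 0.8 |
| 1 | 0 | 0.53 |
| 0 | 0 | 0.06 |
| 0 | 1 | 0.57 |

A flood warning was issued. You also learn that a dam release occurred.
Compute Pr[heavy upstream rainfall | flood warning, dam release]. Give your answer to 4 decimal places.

Pr[heavy upstream rainfall | flood warning, dam release] ≈ 0.0822

For the numerator, keep only heavy upstream rainfall=true terms: 0.8*0.06 = 0.048000
Normalizer over all consistent configurations: 0.57*0.94 + 0.8*0.06 = 0.583800
Posterior = 0.048000 / 0.583800 ≈ 0.0822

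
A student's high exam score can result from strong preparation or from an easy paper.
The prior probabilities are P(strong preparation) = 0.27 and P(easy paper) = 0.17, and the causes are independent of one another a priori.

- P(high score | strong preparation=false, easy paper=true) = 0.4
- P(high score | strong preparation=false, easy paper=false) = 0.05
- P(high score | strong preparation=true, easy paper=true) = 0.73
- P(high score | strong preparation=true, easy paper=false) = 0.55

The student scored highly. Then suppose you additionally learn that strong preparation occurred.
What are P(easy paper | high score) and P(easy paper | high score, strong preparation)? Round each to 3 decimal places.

Enumerate the 4 (strong preparation, easy paper) configurations and weight by the priors:
  P(high score) = 0.05·0.73·0.83 + 0.4·0.73·0.17 + 0.55·0.27·0.83 + 0.73·0.27·0.17
        = 0.030295 + 0.049640 + 0.123255 + 0.033507 = 0.236697
Keeping only the easy paper-present terms gives 0.083147, so
  P(easy paper | high score) = 0.083147 / 0.236697 ≈ 0.351

Now also conditioning on strong preparation=true:
Weight on easy paper=true, given the evidence: 0.73*0.17 = 0.124100
Normalizer over all consistent configurations: 0.55*0.83 + 0.73*0.17 = 0.580600
Posterior = 0.124100 / 0.580600 ≈ 0.214

P(easy paper | high score) ≈ 0.351; P(easy paper | high score, strong preparation) ≈ 0.214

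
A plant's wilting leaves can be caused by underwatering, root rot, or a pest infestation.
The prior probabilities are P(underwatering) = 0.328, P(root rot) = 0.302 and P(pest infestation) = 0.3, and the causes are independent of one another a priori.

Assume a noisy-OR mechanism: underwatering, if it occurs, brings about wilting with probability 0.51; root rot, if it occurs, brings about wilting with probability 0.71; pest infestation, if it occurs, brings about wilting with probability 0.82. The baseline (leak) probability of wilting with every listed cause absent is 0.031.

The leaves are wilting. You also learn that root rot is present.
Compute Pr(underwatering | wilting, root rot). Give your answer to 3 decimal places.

Pr(underwatering | wilting, root rot) ≈ 0.357

Under noisy-OR, P(wilting | causes) = 1 − (1−0.031)·∏(1−qᵢ) over the active causes.
Numerator (weight on configurations with underwatering): 0.197985 + 0.095961 = 0.293946
Denominator P(wilting | root rot): 0.71899×0.672×0.7 + 0.949418×0.672×0.3 + 0.862305×0.328×0.7 + 0.975215×0.328×0.3 = 0.823562
P(underwatering | wilting, root rot) = 0.293946/0.823562 ≈ 0.357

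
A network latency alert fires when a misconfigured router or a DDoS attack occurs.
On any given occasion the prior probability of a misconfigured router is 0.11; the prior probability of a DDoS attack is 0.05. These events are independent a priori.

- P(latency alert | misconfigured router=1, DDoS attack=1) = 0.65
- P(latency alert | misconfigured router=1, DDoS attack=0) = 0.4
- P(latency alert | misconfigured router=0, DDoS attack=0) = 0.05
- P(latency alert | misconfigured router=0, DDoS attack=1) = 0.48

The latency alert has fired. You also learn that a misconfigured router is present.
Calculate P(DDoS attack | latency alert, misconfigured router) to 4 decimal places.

P(DDoS attack | latency alert, misconfigured router) ≈ 0.0788

By total probability over both values of DDoS attack:
  P(latency alert | misconfigured router) = 0.4*0.95 + 0.65*0.05
        = 0.380000 + 0.032500 = 0.412500
Configurations with DDoS attack contribute 0.032500, so
  P(DDoS attack | latency alert, misconfigured router) = 0.032500 / 0.412500 ≈ 0.0788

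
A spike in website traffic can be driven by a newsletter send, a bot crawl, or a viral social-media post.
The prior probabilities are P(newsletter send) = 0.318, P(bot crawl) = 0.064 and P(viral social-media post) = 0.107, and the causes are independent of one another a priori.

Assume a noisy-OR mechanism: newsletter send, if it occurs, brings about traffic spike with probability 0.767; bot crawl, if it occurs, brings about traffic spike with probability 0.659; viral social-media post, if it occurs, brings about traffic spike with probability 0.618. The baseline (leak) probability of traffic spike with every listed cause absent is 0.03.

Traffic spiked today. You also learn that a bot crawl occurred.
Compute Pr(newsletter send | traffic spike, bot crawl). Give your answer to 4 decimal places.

Pr(newsletter send | traffic spike, bot crawl) ≈ 0.3850

Under noisy-OR, P(traffic spike | causes) = 1 − (1−0.03)·∏(1−qᵢ) over the active causes.
Sum P(traffic spike|·) weighted by the priors over the 4 (newsletter send, viral social-media post) configurations:
  P(traffic spike | bot crawl) = 0.66923·0.682·0.893 + 0.873646·0.682·0.107 + 0.922931·0.318·0.893 + 0.970559·0.318·0.107
        = 0.407578 + 0.063753 + 0.262088 + 0.033024 = 0.766443
The terms with newsletter send present sum to 0.295112, so
  P(newsletter send | traffic spike, bot crawl) = 0.295112 / 0.766443 ≈ 0.3850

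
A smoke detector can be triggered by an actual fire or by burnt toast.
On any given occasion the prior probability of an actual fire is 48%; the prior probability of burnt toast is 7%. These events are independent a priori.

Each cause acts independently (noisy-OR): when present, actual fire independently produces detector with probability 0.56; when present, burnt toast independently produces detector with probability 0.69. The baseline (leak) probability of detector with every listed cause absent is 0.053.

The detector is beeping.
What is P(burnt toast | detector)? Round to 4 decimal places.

Under noisy-OR, P(detector | causes) = 1 − (1−0.053)·∏(1−qᵢ) over the active causes.
Weight on burnt toast=true, given the evidence: 0.025714 + 0.029260 = 0.054974
Normalizer over all consistent configurations: 0.053·0.52·0.93 + 0.70643·0.52·0.07 + 0.58332·0.48·0.93 + 0.870829·0.48·0.07 = 0.340999
Posterior = 0.054974 / 0.340999 ≈ 0.1612

P(burnt toast | detector) ≈ 0.1612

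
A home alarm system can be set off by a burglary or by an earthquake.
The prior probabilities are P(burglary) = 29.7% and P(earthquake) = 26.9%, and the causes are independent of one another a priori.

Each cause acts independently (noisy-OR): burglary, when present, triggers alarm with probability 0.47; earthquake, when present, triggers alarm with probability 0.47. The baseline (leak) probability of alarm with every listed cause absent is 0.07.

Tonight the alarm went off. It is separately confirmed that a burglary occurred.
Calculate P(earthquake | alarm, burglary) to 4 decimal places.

P(earthquake | alarm, burglary) ≈ 0.3490

Under noisy-OR, P(alarm | causes) = 1 − (1−0.07)·∏(1−qᵢ) over the active causes.
Sum P(alarm|·) weighted by the priors over both values of earthquake:
  P(alarm | burglary) = 0.5071*0.731 + 0.738763*0.269
        = 0.370690 + 0.198727 = 0.569417
Keeping only the earthquake-present terms gives 0.198727, so
  P(earthquake | alarm, burglary) = 0.198727 / 0.569417 ≈ 0.3490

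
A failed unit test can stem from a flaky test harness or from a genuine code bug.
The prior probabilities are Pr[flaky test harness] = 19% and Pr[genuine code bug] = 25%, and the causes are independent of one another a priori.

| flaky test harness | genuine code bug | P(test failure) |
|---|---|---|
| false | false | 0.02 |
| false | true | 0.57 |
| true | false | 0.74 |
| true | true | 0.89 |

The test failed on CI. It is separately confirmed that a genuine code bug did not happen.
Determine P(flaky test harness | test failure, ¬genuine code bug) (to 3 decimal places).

P(test failure | ¬genuine code bug) = 0.02·0.81 + 0.74·0.19 = 0.016200 + 0.140600 = 0.156800
Restricting to configurations with flaky test harness present: 0.74·0.19 = 0.140600.
Hence the posterior is 0.140600/0.156800 ≈ 0.897.

P(flaky test harness | test failure, ¬genuine code bug) ≈ 0.897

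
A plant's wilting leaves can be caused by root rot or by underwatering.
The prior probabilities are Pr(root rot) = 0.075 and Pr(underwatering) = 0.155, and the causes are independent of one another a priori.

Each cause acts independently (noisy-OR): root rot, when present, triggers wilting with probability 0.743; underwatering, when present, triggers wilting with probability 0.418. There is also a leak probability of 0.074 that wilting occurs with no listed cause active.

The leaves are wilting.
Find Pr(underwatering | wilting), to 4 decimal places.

Under noisy-OR, P(wilting | causes) = 1 − (1−0.074)·∏(1−qᵢ) over the active causes.
P(wilting) = 0.074*0.925*0.845 + 0.461068*0.925*0.155 + 0.762018*0.075*0.845 + 0.861494*0.075*0.155 = 0.057840 + 0.066106 + 0.048293 + 0.010015 = 0.182254
The underwatering-present share is 0.066106 + 0.010015 = 0.076121.
So P(underwatering | wilting) = 0.076121/0.182254 ≈ 0.4177.

Pr(underwatering | wilting) ≈ 0.4177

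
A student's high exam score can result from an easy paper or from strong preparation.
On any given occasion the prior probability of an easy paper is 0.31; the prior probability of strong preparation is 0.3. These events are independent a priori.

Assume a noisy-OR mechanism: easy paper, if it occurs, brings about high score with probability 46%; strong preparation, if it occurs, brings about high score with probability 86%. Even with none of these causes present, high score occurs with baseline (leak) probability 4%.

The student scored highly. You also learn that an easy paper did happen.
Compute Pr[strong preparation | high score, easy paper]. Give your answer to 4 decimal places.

Pr[strong preparation | high score, easy paper] ≈ 0.4521

Under noisy-OR, P(high score | causes) = 1 − (1−0.04)·∏(1−qᵢ) over the active causes.
By total probability over both values of strong preparation:
  P(high score | easy paper) = 0.4816×0.7 + 0.927424×0.3
        = 0.337120 + 0.278227 = 0.615347
Configurations with strong preparation contribute 0.278227, so
  P(strong preparation | high score, easy paper) = 0.278227 / 0.615347 ≈ 0.4521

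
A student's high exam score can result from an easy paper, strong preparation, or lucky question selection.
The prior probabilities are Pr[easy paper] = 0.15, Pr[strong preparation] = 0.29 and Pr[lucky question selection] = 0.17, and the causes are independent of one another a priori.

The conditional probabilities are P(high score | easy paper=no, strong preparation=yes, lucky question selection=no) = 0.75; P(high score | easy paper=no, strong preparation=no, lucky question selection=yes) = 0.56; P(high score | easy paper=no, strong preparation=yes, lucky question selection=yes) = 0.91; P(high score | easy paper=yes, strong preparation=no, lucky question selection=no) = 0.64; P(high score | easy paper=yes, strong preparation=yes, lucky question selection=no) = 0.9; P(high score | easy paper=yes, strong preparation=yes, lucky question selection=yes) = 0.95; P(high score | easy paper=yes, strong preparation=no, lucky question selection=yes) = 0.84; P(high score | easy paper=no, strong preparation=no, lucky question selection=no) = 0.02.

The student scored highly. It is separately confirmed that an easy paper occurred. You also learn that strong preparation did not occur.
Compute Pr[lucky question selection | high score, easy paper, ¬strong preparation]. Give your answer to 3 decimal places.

Enumerate both values of lucky question selection and weight by the priors:
  P(high score | easy paper, ¬strong preparation) = 0.64*0.83 + 0.84*0.17
        = 0.531200 + 0.142800 = 0.674000
The terms with lucky question selection present sum to 0.142800, so
  P(lucky question selection | high score, easy paper, ¬strong preparation) = 0.142800 / 0.674000 ≈ 0.212

Pr[lucky question selection | high score, easy paper, ¬strong preparation] ≈ 0.212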